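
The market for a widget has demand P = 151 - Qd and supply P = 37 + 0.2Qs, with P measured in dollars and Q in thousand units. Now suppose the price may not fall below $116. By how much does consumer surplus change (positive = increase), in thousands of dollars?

-3900

Rearranging demand gives Qd = 151 - P; rearranging supply gives Qs = 5P - 185. In a free market, 151 - P = 5P - 185 gives the equilibrium P* = 56, Q* = 95.
The floor of 116 is above the equilibrium price 56, so it binds.
At P = 116: Qd = 151 - 116 = 35 and Qs = 5·116 - 185 = 395.
Consumer surplus without the control is ½ · (151 - 56) · 95 = 4512.5.
With the floor, consumers buy 35 units at 116, so CS = ½ · (151 - 116) · 35 = 612.5.
Change in consumer surplus = 612.5 - 4512.5 = -3900.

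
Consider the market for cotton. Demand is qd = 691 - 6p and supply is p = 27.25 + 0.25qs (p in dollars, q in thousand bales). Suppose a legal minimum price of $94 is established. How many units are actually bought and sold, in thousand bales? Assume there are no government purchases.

Rearranging supply gives qs = 4p - 109. Setting quantity demanded equal to quantity supplied, 691 - 6p = 4p - 109, gives p* = 80 and q* = 211.
The floor of 94 is above the equilibrium price 80, so it binds.
At p = 94: qd = 691 - 6·94 = 127 and qs = 4·94 - 109 = 267.
The quantity actually transacted is the short side, demand: 127.

127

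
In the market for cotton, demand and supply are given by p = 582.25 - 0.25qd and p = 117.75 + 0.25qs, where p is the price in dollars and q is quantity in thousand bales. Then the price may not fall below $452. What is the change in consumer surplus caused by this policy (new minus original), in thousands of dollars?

Rearranging demand gives qd = 2329 - 4p; rearranging supply gives qs = 4p - 471. Without the control the market clears where 2329 - 4p = 4p - 471, i.e. p* = 350 and q* = 929.
Because the floor (452) lies above the market-clearing price, it is binding.
At p = 452: qd = 2329 - 4·452 = 521 and qs = 4·452 - 471 = 1337.
Consumer surplus without the control is ½ · (582.25 - 350) · 929 = 107880.125.
With the floor, consumers buy 521 units at 452, so CS = ½ · (582.25 - 452) · 521 = 33930.125.
Change in consumer surplus = 33930.125 - 107880.125 = -73950.

-73950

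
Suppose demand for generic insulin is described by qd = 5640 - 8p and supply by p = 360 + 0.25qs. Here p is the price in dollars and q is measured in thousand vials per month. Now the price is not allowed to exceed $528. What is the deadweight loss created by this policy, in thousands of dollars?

11532

Rearranging supply gives qs = 4p - 1440. Without the control the market clears where 5640 - 8p = 4p - 1440, i.e. p* = 590 and q* = 920.
The ceiling of 528 is below the equilibrium price 590, so it binds.
At p = 528: qd = 5640 - 8·528 = 1416 and qs = 4·528 - 1440 = 672.
Quantity traded falls to 672. At q = 672 the demand price is (5640 - 672)/8 = 621 and the supply price is (1440 + 672)/4 = 528.
Deadweight loss = ½ · (621 - 528) · (920 - 672) = ½ · 93 · 248 = 11532.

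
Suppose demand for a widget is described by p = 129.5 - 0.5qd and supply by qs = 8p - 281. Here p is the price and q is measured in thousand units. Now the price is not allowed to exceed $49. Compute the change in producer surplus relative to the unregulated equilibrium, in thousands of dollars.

Rearranging demand gives qd = 259 - 2p. In a free market, 259 - 2p = 8p - 281 gives the equilibrium p* = 54, q* = 151.
The ceiling of 49 is below the equilibrium price 54, so it binds.
At p = 49: qd = 259 - 2·49 = 161 and qs = 8·49 - 281 = 111.
Producer surplus without the control is ½ · (54 - 35.125) · 151 = 1425.0625.
With the ceiling, producers sell 111 units at 49, so PS = ½ · (49 - 35.125) · 111 = 770.0625.
Change in producer surplus = 770.0625 - 1425.0625 = -655.

-655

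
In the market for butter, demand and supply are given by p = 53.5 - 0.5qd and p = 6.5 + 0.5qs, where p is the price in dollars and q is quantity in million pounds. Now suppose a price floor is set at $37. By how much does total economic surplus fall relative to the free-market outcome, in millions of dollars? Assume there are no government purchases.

98

Rearranging demand gives qd = 107 - 2p; rearranging supply gives qs = 2p - 13. Equilibrium: 107 - 2p = 2p - 13, so 120 = 4p and p* = 30, q* = 47.
The floor of 37 is above the equilibrium price 30, so it binds.
At p = 37: qd = 107 - 2·37 = 33 and qs = 2·37 - 13 = 61.
Quantity traded falls to 33. At q = 33 the demand price is (107 - 33)/2 = 37 and the supply price is (13 + 33)/2 = 23.
Deadweight loss = ½ · (37 - 23) · (47 - 33) = ½ · 14 · 14 = 98.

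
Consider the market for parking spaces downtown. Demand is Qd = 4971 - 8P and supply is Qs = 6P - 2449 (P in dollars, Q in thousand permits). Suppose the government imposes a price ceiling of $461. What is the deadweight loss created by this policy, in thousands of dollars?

24995.25

Setting quantity demanded equal to quantity supplied, 4971 - 8P = 6P - 2449, gives P* = 530 and Q* = 731.
The ceiling of 461 is below the equilibrium price 530, so it binds.
At P = 461: Qd = 4971 - 8·461 = 1283 and Qs = 6·461 - 2449 = 317.
Quantity traded falls to 317. At Q = 317 the demand price is (4971 - 317)/8 = 581.75 and the supply price is (2449 + 317)/6 = 461.
Deadweight loss = ½ · (581.75 - 461) · (731 - 317) = ½ · 120.75 · 414 = 24995.25.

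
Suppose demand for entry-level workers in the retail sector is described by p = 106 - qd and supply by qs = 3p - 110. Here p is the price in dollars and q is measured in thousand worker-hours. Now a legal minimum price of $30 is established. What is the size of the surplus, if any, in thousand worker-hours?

Rearranging demand gives qd = 106 - p. Setting quantity demanded equal to quantity supplied, 106 - p = 3p - 110, gives p* = 54 and q* = 52.
Since 30 is below p* = 54, the floor does not bind and the free-market outcome prevails.
Since the control does not bind, there is no surplus.

0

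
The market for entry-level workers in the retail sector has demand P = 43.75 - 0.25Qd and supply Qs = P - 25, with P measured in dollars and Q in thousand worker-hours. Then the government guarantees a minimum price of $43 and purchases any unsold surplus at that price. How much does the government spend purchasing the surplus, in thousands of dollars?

645

Rearranging demand gives Qd = 175 - 4P. Equilibrium: 175 - 4P = P - 25, so 200 = 5P and P* = 40, Q* = 15.
Since 43 > 40, the floor is binding.
At P = 43: Qd = 175 - 4·43 = 3 and Qs = 43 - 25 = 18.
Surplus = Qs - Qd = 15.
Government expenditure = surplus × support price = 15 × 43 = 645.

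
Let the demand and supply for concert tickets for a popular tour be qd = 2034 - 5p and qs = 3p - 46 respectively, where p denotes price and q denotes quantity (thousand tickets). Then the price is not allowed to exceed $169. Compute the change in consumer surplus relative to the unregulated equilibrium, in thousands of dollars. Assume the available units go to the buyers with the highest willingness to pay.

34498.1

Without the control the market clears where 2034 - 5p = 3p - 46, i.e. p* = 260 and q* = 734.
Since 169 < 260, the ceiling is binding.
At p = 169: qd = 2034 - 5·169 = 1189 and qs = 3·169 - 46 = 461.
Consumer surplus without the control is ½ · (406.8 - 260) · 734 = 53875.6.
With the ceiling, 461 units are sold at 169 (assume they go to the highest-value buyers). The demand price at q = 461 is 314.6, so CS = ½ · [(406.8 - 169) + (314.6 - 169)] · 461 = 88373.7.
Change in consumer surplus = 88373.7 - 53875.6 = 34498.1.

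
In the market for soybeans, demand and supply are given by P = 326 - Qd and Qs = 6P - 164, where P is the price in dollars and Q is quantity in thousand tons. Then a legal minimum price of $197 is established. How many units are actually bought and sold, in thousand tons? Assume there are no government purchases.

129

Rearranging demand gives Qd = 326 - P. Equilibrium: 326 - P = 6P - 164, so 490 = 7P and P* = 70, Q* = 256.
Because the floor (197) lies above the market-clearing price, it is binding.
At P = 197: Qd = 326 - 197 = 129 and Qs = 6·197 - 164 = 1018.
The quantity actually transacted is the short side, demand: 129.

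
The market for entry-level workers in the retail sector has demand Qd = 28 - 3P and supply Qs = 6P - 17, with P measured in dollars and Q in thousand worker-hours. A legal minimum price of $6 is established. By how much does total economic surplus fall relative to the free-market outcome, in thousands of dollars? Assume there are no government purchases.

2.25

Without the control the market clears where 28 - 3P = 6P - 17, i.e. P* = 5 and Q* = 13.
Because the floor (6) lies above the market-clearing price, it is binding.
At P = 6: Qd = 28 - 3·6 = 10 and Qs = 6·6 - 17 = 19.
Quantity traded falls to 10. At Q = 10 the demand price is (28 - 10)/3 = 6 and the supply price is (17 + 10)/6 = 4.5.
Deadweight loss = ½ · (6 - 4.5) · (13 - 10) = ½ · 1.5 · 3 = 2.25.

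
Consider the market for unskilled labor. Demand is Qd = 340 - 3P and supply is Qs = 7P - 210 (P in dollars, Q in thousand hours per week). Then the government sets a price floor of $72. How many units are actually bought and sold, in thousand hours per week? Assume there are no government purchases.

Without the control the market clears where 340 - 3P = 7P - 210, i.e. P* = 55 and Q* = 175.
The floor of 72 is above the equilibrium price 55, so it binds.
At P = 72: Qd = 340 - 3·72 = 124 and Qs = 7·72 - 210 = 294.
The quantity actually transacted is the short side, demand: 124.

124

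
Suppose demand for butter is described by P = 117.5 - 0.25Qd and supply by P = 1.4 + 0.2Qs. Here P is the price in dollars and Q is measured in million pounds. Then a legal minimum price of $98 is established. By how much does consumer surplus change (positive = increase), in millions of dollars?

-7560

Rearranging demand gives Qd = 470 - 4P; rearranging supply gives Qs = 5P - 7. Setting quantity demanded equal to quantity supplied, 470 - 4P = 5P - 7, gives P* = 53 and Q* = 258.
Since 98 > 53, the floor is binding.
At P = 98: Qd = 470 - 4·98 = 78 and Qs = 5·98 - 7 = 483.
Consumer surplus without the control is ½ · (117.5 - 53) · 258 = 8320.5.
With the floor, consumers buy 78 units at 98, so CS = ½ · (117.5 - 98) · 78 = 760.5.
Change in consumer surplus = 760.5 - 8320.5 = -7560.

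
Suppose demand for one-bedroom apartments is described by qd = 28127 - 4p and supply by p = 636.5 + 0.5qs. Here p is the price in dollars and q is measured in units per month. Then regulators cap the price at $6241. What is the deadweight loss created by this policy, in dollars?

Rearranging supply gives qs = 2p - 1273. In a free market, 28127 - 4p = 2p - 1273 gives the equilibrium p* = 4900, q* = 8527.
Since 6241 is above p* = 4900, the ceiling does not bind and the free-market outcome prevails.
Since the control does not bind, no trades are prevented and deadweight loss is zero.

0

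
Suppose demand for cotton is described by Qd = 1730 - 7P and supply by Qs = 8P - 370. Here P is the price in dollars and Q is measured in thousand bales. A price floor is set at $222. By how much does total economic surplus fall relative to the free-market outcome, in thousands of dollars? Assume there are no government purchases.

In a free market, 1730 - 7P = 8P - 370 gives the equilibrium P* = 140, Q* = 750.
The floor of 222 is above the equilibrium price 140, so it binds.
At P = 222: Qd = 1730 - 7·222 = 176 and Qs = 8·222 - 370 = 1406.
Quantity traded falls to 176. At Q = 176 the demand price is (1730 - 176)/7 = 222 and the supply price is (370 + 176)/8 = 68.25.
Deadweight loss = ½ · (222 - 68.25) · (750 - 176) = ½ · 153.75 · 574 = 44126.25.

44126.25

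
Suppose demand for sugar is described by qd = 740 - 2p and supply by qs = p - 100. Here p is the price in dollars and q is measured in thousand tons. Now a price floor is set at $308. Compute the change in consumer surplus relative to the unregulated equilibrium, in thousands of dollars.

In a free market, 740 - 2p = p - 100 gives the equilibrium p* = 280, q* = 180.
Because the floor (308) lies above the market-clearing price, it is binding.
At p = 308: qd = 740 - 2·308 = 124 and qs = 308 - 100 = 208.
Consumer surplus without the control is ½ · (370 - 280) · 180 = 8100.
With the floor, consumers buy 124 units at 308, so CS = ½ · (370 - 308) · 124 = 3844.
Change in consumer surplus = 3844 - 8100 = -4256.

-4256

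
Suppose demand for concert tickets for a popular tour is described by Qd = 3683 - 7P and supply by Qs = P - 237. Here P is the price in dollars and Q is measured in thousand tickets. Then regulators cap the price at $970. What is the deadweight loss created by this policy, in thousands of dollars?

Without the control the market clears where 3683 - 7P = P - 237, i.e. P* = 490 and Q* = 253.
The ceiling of 970 is above the equilibrium price 490, so it is not binding; the market clears at P* = 490, Q* = 253.
Since the control does not bind, no trades are prevented and deadweight loss is zero.

0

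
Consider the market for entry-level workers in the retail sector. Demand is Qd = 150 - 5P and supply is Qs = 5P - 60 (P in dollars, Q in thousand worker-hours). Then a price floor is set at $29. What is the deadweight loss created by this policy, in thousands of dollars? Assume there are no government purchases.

320

In a free market, 150 - 5P = 5P - 60 gives the equilibrium P* = 21, Q* = 45.
The floor of 29 is above the equilibrium price 21, so it binds.
At P = 29: Qd = 150 - 5·29 = 5 and Qs = 5·29 - 60 = 85.
Quantity traded falls to 5. At Q = 5 the demand price is (150 - 5)/5 = 29 and the supply price is (60 + 5)/5 = 13.
Deadweight loss = ½ · (29 - 13) · (45 - 5) = ½ · 16 · 40 = 320.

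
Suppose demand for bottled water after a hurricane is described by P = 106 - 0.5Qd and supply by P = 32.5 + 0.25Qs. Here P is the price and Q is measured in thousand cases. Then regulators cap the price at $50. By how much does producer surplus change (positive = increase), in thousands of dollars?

-588

Rearranging demand gives Qd = 212 - 2P; rearranging supply gives Qs = 4P - 130. Equilibrium: 212 - 2P = 4P - 130, so 342 = 6P and P* = 57, Q* = 98.
The ceiling of 50 is below the equilibrium price 57, so it binds.
At P = 50: Qd = 212 - 2·50 = 112 and Qs = 4·50 - 130 = 70.
Producer surplus without the control is ½ · (57 - 32.5) · 98 = 1200.5.
With the ceiling, producers sell 70 units at 50, so PS = ½ · (50 - 32.5) · 70 = 612.5.
Change in producer surplus = 612.5 - 1200.5 = -588.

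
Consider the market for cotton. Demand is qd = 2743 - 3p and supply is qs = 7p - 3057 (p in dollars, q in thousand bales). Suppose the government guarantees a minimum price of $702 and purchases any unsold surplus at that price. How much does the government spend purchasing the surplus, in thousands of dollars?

856440

Setting quantity demanded equal to quantity supplied, 2743 - 3p = 7p - 3057, gives p* = 580 and q* = 1003.
Because the floor (702) lies above the market-clearing price, it is binding.
At p = 702: qd = 2743 - 3·702 = 637 and qs = 7·702 - 3057 = 1857.
Surplus = qs - qd = 1220.
Government expenditure = surplus × support price = 1220 × 702 = 856440.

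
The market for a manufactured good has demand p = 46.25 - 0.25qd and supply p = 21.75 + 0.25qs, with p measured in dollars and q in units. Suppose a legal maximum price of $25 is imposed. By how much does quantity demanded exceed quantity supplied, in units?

Rearranging demand gives qd = 185 - 4p; rearranging supply gives qs = 4p - 87. Setting quantity demanded equal to quantity supplied, 185 - 4p = 4p - 87, gives p* = 34 and q* = 49.
The ceiling of 25 is below the equilibrium price 34, so it binds.
At p = 25: qd = 185 - 4·25 = 85 and qs = 4·25 - 87 = 13.
Shortage = qd - qs = 85 - 13 = 72.

72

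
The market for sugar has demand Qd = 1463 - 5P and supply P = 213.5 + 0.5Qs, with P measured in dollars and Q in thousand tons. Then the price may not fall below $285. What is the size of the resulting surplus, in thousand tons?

Rearranging supply gives Qs = 2P - 427. Without the control the market clears where 1463 - 5P = 2P - 427, i.e. P* = 270 and Q* = 113.
Since 285 > 270, the floor is binding.
At P = 285: Qd = 1463 - 5·285 = 38 and Qs = 2·285 - 427 = 143.
Surplus = Qs - Qd = 143 - 38 = 105.

105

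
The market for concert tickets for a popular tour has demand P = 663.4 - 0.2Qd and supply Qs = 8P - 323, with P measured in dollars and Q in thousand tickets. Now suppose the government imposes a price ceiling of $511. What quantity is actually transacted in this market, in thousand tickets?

Rearranging demand gives Qd = 3317 - 5P. Setting quantity demanded equal to quantity supplied, 3317 - 5P = 8P - 323, gives P* = 280 and Q* = 1917.
Since 511 is above P* = 280, the ceiling does not bind and the free-market outcome prevails.

1917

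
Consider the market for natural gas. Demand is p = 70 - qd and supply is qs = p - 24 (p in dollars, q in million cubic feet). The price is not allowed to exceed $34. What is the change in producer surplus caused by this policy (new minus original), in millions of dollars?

Rearranging demand gives qd = 70 - p. Equilibrium: 70 - p = p - 24, so 94 = 2p and p* = 47, q* = 23.
The ceiling of 34 is below the equilibrium price 47, so it binds.
At p = 34: qd = 70 - 34 = 36 and qs = 34 - 24 = 10.
Producer surplus without the control is ½ · (47 - 24) · 23 = 264.5.
With the ceiling, producers sell 10 units at 34, so PS = ½ · (34 - 24) · 10 = 50.
Change in producer surplus = 50 - 264.5 = -214.5.

-214.5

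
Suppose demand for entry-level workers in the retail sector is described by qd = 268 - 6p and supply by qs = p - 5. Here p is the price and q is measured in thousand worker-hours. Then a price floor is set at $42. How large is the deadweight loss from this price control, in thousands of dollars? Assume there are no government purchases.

189

Setting quantity demanded equal to quantity supplied, 268 - 6p = p - 5, gives p* = 39 and q* = 34.
Because the floor (42) lies above the market-clearing price, it is binding.
At p = 42: qd = 268 - 6·42 = 16 and qs = 42 - 5 = 37.
Quantity traded falls to 16. At q = 16 the demand price is (268 - 16)/6 = 42 and the supply price is 5 + 16 = 21.
Deadweight loss = ½ · (42 - 21) · (34 - 16) = ½ · 21 · 18 = 189.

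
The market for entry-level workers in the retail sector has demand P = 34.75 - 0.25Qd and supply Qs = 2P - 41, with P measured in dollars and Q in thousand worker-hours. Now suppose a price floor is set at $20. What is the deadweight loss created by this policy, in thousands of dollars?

0

Rearranging demand gives Qd = 139 - 4P. In a free market, 139 - 4P = 2P - 41 gives the equilibrium P* = 30, Q* = 19.
Since 20 is below P* = 30, the floor does not bind and the free-market outcome prevails.
Since the control does not bind, no trades are prevented and deadweight loss is zero.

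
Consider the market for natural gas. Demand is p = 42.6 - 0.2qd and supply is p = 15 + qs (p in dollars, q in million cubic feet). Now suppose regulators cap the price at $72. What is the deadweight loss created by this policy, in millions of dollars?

Rearranging demand gives qd = 213 - 5p; rearranging supply gives qs = p - 15. Equilibrium: 213 - 5p = p - 15, so 228 = 6p and p* = 38, q* = 23.
The ceiling of 72 is above the equilibrium price 38, so it is not binding; the market clears at p* = 38, q* = 23.
Since the control does not bind, no trades are prevented and deadweight loss is zero.

0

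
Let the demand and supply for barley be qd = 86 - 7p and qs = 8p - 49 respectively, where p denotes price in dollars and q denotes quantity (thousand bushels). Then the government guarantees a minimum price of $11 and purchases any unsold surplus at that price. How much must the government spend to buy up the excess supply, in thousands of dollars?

330

Setting quantity demanded equal to quantity supplied, 86 - 7p = 8p - 49, gives p* = 9 and q* = 23.
The floor of 11 is above the equilibrium price 9, so it binds.
At p = 11: qd = 86 - 7·11 = 9 and qs = 8·11 - 49 = 39.
Surplus = qs - qd = 30.
Government expenditure = surplus × support price = 30 × 11 = 330.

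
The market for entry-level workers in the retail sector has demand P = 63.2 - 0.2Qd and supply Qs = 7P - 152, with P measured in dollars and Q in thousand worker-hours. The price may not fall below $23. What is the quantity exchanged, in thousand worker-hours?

121

Rearranging demand gives Qd = 316 - 5P. Equilibrium: 316 - 5P = 7P - 152, so 468 = 12P and P* = 39, Q* = 121.
The floor of 23 is below the equilibrium price 39, so it is not binding; the market clears at P* = 39, Q* = 121.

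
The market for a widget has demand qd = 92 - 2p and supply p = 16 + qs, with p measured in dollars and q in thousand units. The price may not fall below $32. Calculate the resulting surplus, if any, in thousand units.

0

Rearranging supply gives qs = p - 16. Setting quantity demanded equal to quantity supplied, 92 - 2p = p - 16, gives p* = 36 and q* = 20.
Since 32 is below p* = 36, the floor does not bind and the free-market outcome prevails.
Since the control does not bind, there is no surplus.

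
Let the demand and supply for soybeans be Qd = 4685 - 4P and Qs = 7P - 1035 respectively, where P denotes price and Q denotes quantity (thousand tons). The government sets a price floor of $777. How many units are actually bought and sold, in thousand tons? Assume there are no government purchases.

Equilibrium: 4685 - 4P = 7P - 1035, so 5720 = 11P and P* = 520, Q* = 2605.
Since 777 > 520, the floor is binding.
At P = 777: Qd = 4685 - 4·777 = 1577 and Qs = 7·777 - 1035 = 4404.
The quantity actually transacted is the short side, demand: 1577.

1577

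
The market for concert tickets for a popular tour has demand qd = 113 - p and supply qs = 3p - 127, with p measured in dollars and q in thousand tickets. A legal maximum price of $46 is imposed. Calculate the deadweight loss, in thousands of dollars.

Setting quantity demanded equal to quantity supplied, 113 - p = 3p - 127, gives p* = 60 and q* = 53.
The ceiling of 46 is below the equilibrium price 60, so it binds.
At p = 46: qd = 113 - 46 = 67 and qs = 3·46 - 127 = 11.
Quantity traded falls to 11. At q = 11 the demand price is 113 - 11 = 102 and the supply price is (127 + 11)/3 = 46.
Deadweight loss = ½ · (102 - 46) · (53 - 11) = ½ · 56 · 42 = 1176.

1176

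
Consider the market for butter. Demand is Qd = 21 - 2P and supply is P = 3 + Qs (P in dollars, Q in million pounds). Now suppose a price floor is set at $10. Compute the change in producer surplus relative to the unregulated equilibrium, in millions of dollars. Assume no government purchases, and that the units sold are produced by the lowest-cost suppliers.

-6

Rearranging supply gives Qs = P - 3. Without the control the market clears where 21 - 2P = P - 3, i.e. P* = 8 and Q* = 5.
Because the floor (10) lies above the market-clearing price, it is binding.
At P = 10: Qd = 21 - 2·10 = 1 and Qs = 10 - 3 = 7.
Producer surplus without the control is ½ · (8 - 3) · 5 = 12.5.
With the floor, 1 units are sold at 10. The supply price at Q = 1 is 4, so PS = ½ · [(10 - 3) + (10 - 4)] · 1 = 6.5.
Change in producer surplus = 6.5 - 12.5 = -6.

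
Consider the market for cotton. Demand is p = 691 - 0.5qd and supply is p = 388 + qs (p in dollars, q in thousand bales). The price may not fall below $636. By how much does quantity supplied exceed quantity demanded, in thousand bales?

Rearranging demand gives qd = 1382 - 2p; rearranging supply gives qs = p - 388. Setting quantity demanded equal to quantity supplied, 1382 - 2p = p - 388, gives p* = 590 and q* = 202.
Since 636 > 590, the floor is binding.
At p = 636: qd = 1382 - 2·636 = 110 and qs = 636 - 388 = 248.
Surplus = qs - qd = 248 - 110 = 138.

138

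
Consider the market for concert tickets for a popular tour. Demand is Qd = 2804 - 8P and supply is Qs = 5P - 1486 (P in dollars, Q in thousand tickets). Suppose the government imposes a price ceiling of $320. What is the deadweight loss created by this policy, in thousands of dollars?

406.25

Without the control the market clears where 2804 - 8P = 5P - 1486, i.e. P* = 330 and Q* = 164.
Since 320 < 330, the ceiling is binding.
At P = 320: Qd = 2804 - 8·320 = 244 and Qs = 5·320 - 1486 = 114.
Quantity traded falls to 114. At Q = 114 the demand price is (2804 - 114)/8 = 336.25 and the supply price is (1486 + 114)/5 = 320.
Deadweight loss = ½ · (336.25 - 320) · (164 - 114) = ½ · 16.25 · 50 = 406.25.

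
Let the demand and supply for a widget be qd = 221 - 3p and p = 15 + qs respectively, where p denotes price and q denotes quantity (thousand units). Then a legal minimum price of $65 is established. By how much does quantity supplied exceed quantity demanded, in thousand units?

Rearranging supply gives qs = p - 15. In a free market, 221 - 3p = p - 15 gives the equilibrium p* = 59, q* = 44.
Because the floor (65) lies above the market-clearing price, it is binding.
At p = 65: qd = 221 - 3·65 = 26 and qs = 65 - 15 = 50.
Surplus = qs - qd = 50 - 26 = 24.

24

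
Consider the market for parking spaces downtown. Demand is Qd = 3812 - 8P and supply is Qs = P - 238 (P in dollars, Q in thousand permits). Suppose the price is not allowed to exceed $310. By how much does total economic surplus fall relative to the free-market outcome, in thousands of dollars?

11025

Without the control the market clears where 3812 - 8P = P - 238, i.e. P* = 450 and Q* = 212.
Since 310 < 450, the ceiling is binding.
At P = 310: Qd = 3812 - 8·310 = 1332 and Qs = 310 - 238 = 72.
Quantity traded falls to 72. At Q = 72 the demand price is (3812 - 72)/8 = 467.5 and the supply price is 238 + 72 = 310.
Deadweight loss = ½ · (467.5 - 310) · (212 - 72) = ½ · 157.5 · 140 = 11025.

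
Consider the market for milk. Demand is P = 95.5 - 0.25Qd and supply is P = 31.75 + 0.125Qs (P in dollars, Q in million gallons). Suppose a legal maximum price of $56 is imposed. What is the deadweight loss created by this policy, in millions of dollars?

0

Rearranging demand gives Qd = 382 - 4P; rearranging supply gives Qs = 8P - 254. Equilibrium: 382 - 4P = 8P - 254, so 636 = 12P and P* = 53, Q* = 170.
The ceiling of 56 is above the equilibrium price 53, so it is not binding; the market clears at P* = 53, Q* = 170.
Since the control does not bind, no trades are prevented and deadweight loss is zero.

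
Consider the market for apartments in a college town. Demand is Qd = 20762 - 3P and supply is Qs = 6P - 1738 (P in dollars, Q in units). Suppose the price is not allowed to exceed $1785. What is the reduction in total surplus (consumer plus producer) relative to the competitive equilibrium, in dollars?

Setting quantity demanded equal to quantity supplied, 20762 - 3P = 6P - 1738, gives P* = 2500 and Q* = 13262.
Because the ceiling (1785) lies below the market-clearing price, it is binding.
At P = 1785: Qd = 20762 - 3·1785 = 15407 and Qs = 6·1785 - 1738 = 8972.
Quantity traded falls to 8972. At Q = 8972 the demand price is (20762 - 8972)/3 = 3930 and the supply price is (1738 + 8972)/6 = 1785.
Deadweight loss = ½ · (3930 - 1785) · (13262 - 8972) = ½ · 2145 · 4290 = 4601025.

4601025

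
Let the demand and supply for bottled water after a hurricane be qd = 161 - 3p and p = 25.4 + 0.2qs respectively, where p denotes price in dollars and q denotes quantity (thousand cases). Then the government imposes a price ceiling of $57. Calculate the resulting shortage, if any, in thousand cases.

0

Rearranging supply gives qs = 5p - 127. Setting quantity demanded equal to quantity supplied, 161 - 3p = 5p - 127, gives p* = 36 and q* = 53.
Since 57 is above p* = 36, the ceiling does not bind and the free-market outcome prevails.
Since the control does not bind, there is no shortage.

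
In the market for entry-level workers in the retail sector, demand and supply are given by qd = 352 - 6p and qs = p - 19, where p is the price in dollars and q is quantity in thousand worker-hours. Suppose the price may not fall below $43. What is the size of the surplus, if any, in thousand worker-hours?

0

Setting quantity demanded equal to quantity supplied, 352 - 6p = p - 19, gives p* = 53 and q* = 34.
Since 43 is below p* = 53, the floor does not bind and the free-market outcome prevails.
Since the control does not bind, there is no surplus.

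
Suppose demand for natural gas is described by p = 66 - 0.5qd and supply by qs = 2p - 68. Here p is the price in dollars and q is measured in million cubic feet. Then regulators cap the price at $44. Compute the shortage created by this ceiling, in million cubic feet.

24

Rearranging demand gives qd = 132 - 2p. Without the control the market clears where 132 - 2p = 2p - 68, i.e. p* = 50 and q* = 32.
Because the ceiling (44) lies below the market-clearing price, it is binding.
At p = 44: qd = 132 - 2·44 = 44 and qs = 2·44 - 68 = 20.
Shortage = qd - qs = 44 - 20 = 24.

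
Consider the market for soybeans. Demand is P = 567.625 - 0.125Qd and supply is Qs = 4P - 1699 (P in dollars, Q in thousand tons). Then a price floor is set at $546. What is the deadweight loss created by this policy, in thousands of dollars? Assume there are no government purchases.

Rearranging demand gives Qd = 4541 - 8P. In a free market, 4541 - 8P = 4P - 1699 gives the equilibrium P* = 520, Q* = 381.
Because the floor (546) lies above the market-clearing price, it is binding.
At P = 546: Qd = 4541 - 8·546 = 173 and Qs = 4·546 - 1699 = 485.
Quantity traded falls to 173. At Q = 173 the demand price is (4541 - 173)/8 = 546 and the supply price is (1699 + 173)/4 = 468.
Deadweight loss = ½ · (546 - 468) · (381 - 173) = ½ · 78 · 208 = 8112.

8112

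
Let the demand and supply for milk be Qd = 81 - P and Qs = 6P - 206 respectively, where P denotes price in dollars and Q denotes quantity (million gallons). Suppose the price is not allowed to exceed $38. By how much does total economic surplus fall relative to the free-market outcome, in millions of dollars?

189

Without the control the market clears where 81 - P = 6P - 206, i.e. P* = 41 and Q* = 40.
The ceiling of 38 is below the equilibrium price 41, so it binds.
At P = 38: Qd = 81 - 38 = 43 and Qs = 6·38 - 206 = 22.
Quantity traded falls to 22. At Q = 22 the demand price is 81 - 22 = 59 and the supply price is (206 + 22)/6 = 38.
Deadweight loss = ½ · (59 - 38) · (40 - 22) = ½ · 21 · 18 = 189.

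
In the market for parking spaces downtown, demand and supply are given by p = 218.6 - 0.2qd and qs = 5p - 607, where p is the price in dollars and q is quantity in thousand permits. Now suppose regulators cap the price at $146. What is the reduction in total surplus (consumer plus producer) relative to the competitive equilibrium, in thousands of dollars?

2880

Rearranging demand gives qd = 1093 - 5p. Equilibrium: 1093 - 5p = 5p - 607, so 1700 = 10p and p* = 170, q* = 243.
Because the ceiling (146) lies below the market-clearing price, it is binding.
At p = 146: qd = 1093 - 5·146 = 363 and qs = 5·146 - 607 = 123.
Quantity traded falls to 123. At q = 123 the demand price is (1093 - 123)/5 = 194 and the supply price is (607 + 123)/5 = 146.
Deadweight loss = ½ · (194 - 146) · (243 - 123) = ½ · 48 · 120 = 2880.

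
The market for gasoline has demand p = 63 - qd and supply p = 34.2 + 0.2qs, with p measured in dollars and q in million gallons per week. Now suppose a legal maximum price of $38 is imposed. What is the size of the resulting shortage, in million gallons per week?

6

Rearranging demand gives qd = 63 - p; rearranging supply gives qs = 5p - 171. Equilibrium: 63 - p = 5p - 171, so 234 = 6p and p* = 39, q* = 24.
The ceiling of 38 is below the equilibrium price 39, so it binds.
At p = 38: qd = 63 - 38 = 25 and qs = 5·38 - 171 = 19.
Shortage = qd - qs = 25 - 19 = 6.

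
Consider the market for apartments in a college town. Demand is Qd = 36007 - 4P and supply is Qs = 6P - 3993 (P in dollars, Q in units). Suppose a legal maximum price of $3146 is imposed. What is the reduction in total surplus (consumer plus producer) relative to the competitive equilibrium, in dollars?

5469870

In a free market, 36007 - 4P = 6P - 3993 gives the equilibrium P* = 4000, Q* = 20007.
Because the ceiling (3146) lies below the market-clearing price, it is binding.
At P = 3146: Qd = 36007 - 4·3146 = 23423 and Qs = 6·3146 - 3993 = 14883.
Quantity traded falls to 14883. At Q = 14883 the demand price is (36007 - 14883)/4 = 5281 and the supply price is (3993 + 14883)/6 = 3146.
Deadweight loss = ½ · (5281 - 3146) · (20007 - 14883) = ½ · 2135 · 5124 = 5469870.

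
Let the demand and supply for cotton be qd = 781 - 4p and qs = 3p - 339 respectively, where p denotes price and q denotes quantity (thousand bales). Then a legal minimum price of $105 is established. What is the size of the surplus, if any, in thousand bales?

Setting quantity demanded equal to quantity supplied, 781 - 4p = 3p - 339, gives p* = 160 and q* = 141.
Since 105 is below p* = 160, the floor does not bind and the free-market outcome prevails.
Since the control does not bind, there is no surplus.

0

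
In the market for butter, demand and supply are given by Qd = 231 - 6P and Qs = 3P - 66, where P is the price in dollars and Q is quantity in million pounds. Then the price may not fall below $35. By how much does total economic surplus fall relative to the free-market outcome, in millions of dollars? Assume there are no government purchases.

36

Equilibrium: 231 - 6P = 3P - 66, so 297 = 9P and P* = 33, Q* = 33.
Because the floor (35) lies above the market-clearing price, it is binding.
At P = 35: Qd = 231 - 6·35 = 21 and Qs = 3·35 - 66 = 39.
Quantity traded falls to 21. At Q = 21 the demand price is (231 - 21)/6 = 35 and the supply price is (66 + 21)/3 = 29.
Deadweight loss = ½ · (35 - 29) · (33 - 21) = ½ · 6 · 12 = 36.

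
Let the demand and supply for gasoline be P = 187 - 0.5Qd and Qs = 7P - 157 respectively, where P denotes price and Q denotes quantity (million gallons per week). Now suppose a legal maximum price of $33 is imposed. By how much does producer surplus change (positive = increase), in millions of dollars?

-4290

Rearranging demand gives Qd = 374 - 2P. Without the control the market clears where 374 - 2P = 7P - 157, i.e. P* = 59 and Q* = 256.
Because the ceiling (33) lies below the market-clearing price, it is binding.
At P = 33: Qd = 374 - 2·33 = 308 and Qs = 7·33 - 157 = 74.
Producer surplus without the control is ½ · (59 - 157/7) · 256 = 32768/7.
With the ceiling, producers sell 74 units at 33, so PS = ½ · (33 - 157/7) · 74 = 2738/7.
Change in producer surplus = 2738/7 - 32768/7 = -4290.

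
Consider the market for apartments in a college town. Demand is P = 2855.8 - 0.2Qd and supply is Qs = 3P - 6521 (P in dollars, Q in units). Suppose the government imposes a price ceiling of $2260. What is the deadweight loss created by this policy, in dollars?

Rearranging demand gives Qd = 14279 - 5P. Equilibrium: 14279 - 5P = 3P - 6521, so 20800 = 8P and P* = 2600, Q* = 1279.
The ceiling of 2260 is below the equilibrium price 2600, so it binds.
At P = 2260: Qd = 14279 - 5·2260 = 2979 and Qs = 3·2260 - 6521 = 259.
Quantity traded falls to 259. At Q = 259 the demand price is (14279 - 259)/5 = 2804 and the supply price is (6521 + 259)/3 = 2260.
Deadweight loss = ½ · (2804 - 2260) · (1279 - 259) = ½ · 544 · 1020 = 277440.

277440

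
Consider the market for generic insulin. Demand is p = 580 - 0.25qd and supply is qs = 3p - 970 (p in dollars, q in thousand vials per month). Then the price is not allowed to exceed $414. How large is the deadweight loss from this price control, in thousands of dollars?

8232

Rearranging demand gives qd = 2320 - 4p. In a free market, 2320 - 4p = 3p - 970 gives the equilibrium p* = 470, q* = 440.
The ceiling of 414 is below the equilibrium price 470, so it binds.
At p = 414: qd = 2320 - 4·414 = 664 and qs = 3·414 - 970 = 272.
Quantity traded falls to 272. At q = 272 the demand price is (2320 - 272)/4 = 512 and the supply price is (970 + 272)/3 = 414.
Deadweight loss = ½ · (512 - 414) · (440 - 272) = ½ · 98 · 168 = 8232.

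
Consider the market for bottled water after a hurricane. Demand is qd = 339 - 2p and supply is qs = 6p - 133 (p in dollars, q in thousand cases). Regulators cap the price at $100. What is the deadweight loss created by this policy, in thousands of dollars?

Without the control the market clears where 339 - 2p = 6p - 133, i.e. p* = 59 and q* = 221.
The ceiling of 100 is above the equilibrium price 59, so it is not binding; the market clears at p* = 59, q* = 221.
Since the control does not bind, no trades are prevented and deadweight loss is zero.

0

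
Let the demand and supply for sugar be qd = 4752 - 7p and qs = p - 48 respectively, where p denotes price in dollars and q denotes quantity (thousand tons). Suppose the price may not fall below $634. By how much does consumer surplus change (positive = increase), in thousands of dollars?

-14722

Setting quantity demanded equal to quantity supplied, 4752 - 7p = p - 48, gives p* = 600 and q* = 552.
Since 634 > 600, the floor is binding.
At p = 634: qd = 4752 - 7·634 = 314 and qs = 634 - 48 = 586.
Consumer surplus without the control is ½ · (4752/7 - 600) · 552 = 152352/7.
With the floor, consumers buy 314 units at 634, so CS = ½ · (4752/7 - 634) · 314 = 49298/7.
Change in consumer surplus = 49298/7 - 152352/7 = -14722.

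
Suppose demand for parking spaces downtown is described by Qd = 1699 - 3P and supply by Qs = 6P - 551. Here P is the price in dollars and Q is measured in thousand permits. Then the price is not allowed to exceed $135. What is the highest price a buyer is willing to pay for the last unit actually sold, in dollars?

480

Setting quantity demanded equal to quantity supplied, 1699 - 3P = 6P - 551, gives P* = 250 and Q* = 949.
The ceiling of 135 is below the equilibrium price 250, so it binds.
At P = 135: Qd = 1699 - 3·135 = 1294 and Qs = 6·135 - 551 = 259.
Only 259 units reach the market. On the demand curve, the marginal buyer's willingness to pay at Q = 259 is (1699 - 259)/3 = 480.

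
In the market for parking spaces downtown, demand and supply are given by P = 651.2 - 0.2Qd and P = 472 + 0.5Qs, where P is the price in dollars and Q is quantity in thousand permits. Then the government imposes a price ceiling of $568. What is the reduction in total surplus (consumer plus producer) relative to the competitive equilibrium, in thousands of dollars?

Rearranging demand gives Qd = 3256 - 5P; rearranging supply gives Qs = 2P - 944. Setting quantity demanded equal to quantity supplied, 3256 - 5P = 2P - 944, gives P* = 600 and Q* = 256.
Because the ceiling (568) lies below the market-clearing price, it is binding.
At P = 568: Qd = 3256 - 5·568 = 416 and Qs = 2·568 - 944 = 192.
Quantity traded falls to 192. At Q = 192 the demand price is (3256 - 192)/5 = 612.8 and the supply price is (944 + 192)/2 = 568.
Deadweight loss = ½ · (612.8 - 568) · (256 - 192) = ½ · 44.8 · 64 = 1433.6.

1433.6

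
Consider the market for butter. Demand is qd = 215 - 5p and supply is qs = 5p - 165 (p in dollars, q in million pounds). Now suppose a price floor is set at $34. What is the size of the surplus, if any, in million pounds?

0

Without the control the market clears where 215 - 5p = 5p - 165, i.e. p* = 38 and q* = 25.
Since 34 is below p* = 38, the floor does not bind and the free-market outcome prevails.
Since the control does not bind, there is no surplus.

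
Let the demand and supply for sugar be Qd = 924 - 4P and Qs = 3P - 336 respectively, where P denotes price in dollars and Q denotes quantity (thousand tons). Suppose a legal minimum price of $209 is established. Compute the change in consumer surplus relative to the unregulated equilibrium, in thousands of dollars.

-4234

In a free market, 924 - 4P = 3P - 336 gives the equilibrium P* = 180, Q* = 204.
The floor of 209 is above the equilibrium price 180, so it binds.
At P = 209: Qd = 924 - 4·209 = 88 and Qs = 3·209 - 336 = 291.
Consumer surplus without the control is ½ · (231 - 180) · 204 = 5202.
With the floor, consumers buy 88 units at 209, so CS = ½ · (231 - 209) · 88 = 968.
Change in consumer surplus = 968 - 5202 = -4234.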